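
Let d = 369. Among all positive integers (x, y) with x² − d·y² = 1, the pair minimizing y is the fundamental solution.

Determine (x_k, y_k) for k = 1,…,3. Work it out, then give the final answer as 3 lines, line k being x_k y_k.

d=369: √d = [19; 4,1,3,2,7,4,7,2,3,1,4,38] (ℓ=12, even), read p_11/q_11
step 0: (19, 1)  from 19·(1,0) + (0,1)
step 1: (77, 4)  from 4·(19,1) + (1,0)
…
step 3: (365, 19)  from 3·(96,5) + (77,4)
step 4: (826, 43)  from 2·(365,19) + (96,5)
step 5: (6147, 320)  from 7·(826,43) + (365,19)
step 6: (25414, 1323)  from 4·(6147,320) + (826,43)
step 7: (184045, 9581)  from 7·(25414,1323) + (6147,320)
step 8: (393504, 20485)  from 2·(184045,9581) + (25414,1323)
…
step 10: (1758061, 91521)  from 1·(1364557,71036) + (393504,20485)
step 11: (8396801, 437120)  from 4·(1758061,91521) + (1364557,71036)
fundamental: x₁=8396801, y₁=437120  (since 70506267033601 − 369·191073894400 = 1)
(8396801+437120√369)^2 = 141012534067201 + 7340819306240√369
(8396801+437120√369)^3 = 2368108374136006451201 + 123278797782910239360√369

8396801 437120
141012534067201 7340819306240
2368108374136006451201 123278797782910239360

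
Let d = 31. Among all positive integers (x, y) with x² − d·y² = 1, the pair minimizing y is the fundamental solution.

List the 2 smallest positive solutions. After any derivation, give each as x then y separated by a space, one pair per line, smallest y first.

√31 = [5; 1,1,3,5,3,1,1,10, …], period ℓ=8 (even) → k=7
k=0  a_k=5  p_k/q_k = 5/1
…
k=3  a_k=3  p_k/q_k = 39/7
k=4  a_k=5  p_k/q_k = 206/37
k=5  a_k=3  p_k/q_k = 657/118
k=6  a_k=1  p_k/q_k = 863/155
k=7  a_k=1  p_k/q_k = 1520/273
(x₁, y₁) = (1520, 273);  1520² − 31·273² = 1 ✓
n=2: (1520,273)∘(1520,273) = (1520·1520+31·273·273, 1520·273+273·1520) = (4620799,829920)

1520 273
4620799 829920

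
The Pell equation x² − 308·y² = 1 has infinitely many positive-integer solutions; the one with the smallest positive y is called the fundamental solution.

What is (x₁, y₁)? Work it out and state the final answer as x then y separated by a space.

√308 = [17; 1,1,4,1,1,34, …], period ℓ=6 (even) → k=5
a_0=17:  p_0=17·1+0=17,  q_0=17·0+1=1
…
a_2=1:  p_2=1·18+17=35,  q_2=1·1+1=2
a_3=4:  p_3=4·35+18=158,  q_3=4·2+1=9
a_4=1:  p_4=1·158+35=193,  q_4=1·9+2=11
a_5=1:  p_5=1·193+158=351,  q_5=1·11+9=20
(x₁, y₁) = (351, 20);  351² − 308·20² = 1 ✓

351 20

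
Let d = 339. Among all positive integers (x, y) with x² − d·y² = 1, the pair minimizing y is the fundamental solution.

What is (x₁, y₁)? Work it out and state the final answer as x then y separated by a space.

√339 → a₀=18, period (2,2,2,1,17,1,2,2,2,36); ℓ=10 even so k=9
a_0=18:  p_0=18·1+0=18,  q_0=18·0+1=1
a_1=2:  p_1=2·18+1=37,  q_1=2·1+0=2
…
a_3=2:  p_3=2·92+37=221,  q_3=2·5+2=12
a_4=1:  p_4=1·221+92=313,  q_4=1·12+5=17
a_5=17:  p_5=17·313+221=5542,  q_5=17·17+12=301
a_6=1:  p_6=1·5542+313=5855,  q_6=1·301+17=318
a_7=2:  p_7=2·5855+5542=17252,  q_7=2·318+301=937
a_8=2:  p_8=2·17252+5855=40359,  q_8=2·937+318=2192
a_9=2:  p_9=2·40359+17252=97970,  q_9=2·2192+937=5321
→ (97970, 5321).  Check: 97970²=9598120900, 339·5321²=9598120899, difference 1.

97970 5321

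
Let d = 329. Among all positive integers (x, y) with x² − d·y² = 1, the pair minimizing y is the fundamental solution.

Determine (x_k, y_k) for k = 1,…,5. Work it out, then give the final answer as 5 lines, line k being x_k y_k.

2376415 131016
11294696504449 622696775280
53681772387237964255 2959571914453911384
255140338255224918953587201 14066342182173360946441440
1212638653869526969777790618564575 66854933113696055535160815363816

√329 = [18; 7,4,2,1,1,4,1,1,2,4,7,36, …], period ℓ=12 (even) → k=11
a_0=18:  p_0=18·1+0=18,  q_0=18·0+1=1
…
a_2=4:  p_2=4·127+18=526,  q_2=4·7+1=29
a_3=2:  p_3=2·526+127=1179,  q_3=2·29+7=65
…
a_6=4:  p_6=4·2884+1705=13241,  q_6=4·159+94=730
a_7=1:  p_7=1·13241+2884=16125,  q_7=1·730+159=889
a_8=1:  p_8=1·16125+13241=29366,  q_8=1·889+730=1619
…
a_10=4:  p_10=4·74857+29366=328794,  q_10=4·4127+1619=18127
a_11=7:  p_11=7·328794+74857=2376415,  q_11=7·18127+4127=131016
→ (2376415, 131016).  Check: 2376415²=5647348252225, 329·131016²=5647348252224, difference 1.
(2376415+131016√329)^2 = 11294696504449 + 622696775280√329
(2376415+131016√329)^3 = 53681772387237964255 + 2959571914453911384√329
(2376415+131016√329)^4 = 255140338255224918953587201 + 14066342182173360946441440√329
(2376415+131016√329)^5 = 1212638653869526969777790618564575 + 66854933113696055535160815363816√329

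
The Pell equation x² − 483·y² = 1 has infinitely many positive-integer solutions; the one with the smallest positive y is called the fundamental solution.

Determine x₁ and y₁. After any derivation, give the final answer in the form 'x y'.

22 1

[21; 1,42] for √483; ℓ=2 ⇒ convergent index 1
i=0: a=21 ⇒ p=21, q=1
i=1: a=1 ⇒ p=22, q=1
→ (22, 1).  Check: 22²=484, 483·1²=483, difference 1.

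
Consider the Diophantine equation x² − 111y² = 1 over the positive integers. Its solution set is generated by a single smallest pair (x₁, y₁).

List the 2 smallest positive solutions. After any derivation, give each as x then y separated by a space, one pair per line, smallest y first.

√111 = [10; 1,1,6,1,1,20, …], period ℓ=6 (even) → k=5
step 0: (10, 1)  from 10·(1,0) + (0,1)
…
step 2: (21, 2)  from 1·(11,1) + (10,1)
…
step 4: (158, 15)  from 1·(137,13) + (21,2)
step 5: (295, 28)  from 1·(158,15) + (137,13)
→ (295, 28).  Check: 295²=87025, 111·28²=87024, difference 1.
(x_2, y_2) = (295·295 + 111·28·28, 295·28 + 28·295) = (174049, 16520)

295 28
174049 16520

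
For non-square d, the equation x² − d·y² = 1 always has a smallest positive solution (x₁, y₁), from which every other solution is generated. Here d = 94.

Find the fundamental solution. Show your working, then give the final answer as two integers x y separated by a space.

[9; 1,2,3,1,1,…,2,1,18] for √94; ℓ=16 ⇒ convergent index 15
a_0=9:  p_0=9·1+0=9,  q_0=9·0+1=1
a_1=1:  p_1=1·9+1=10,  q_1=1·1+0=1
…
a_3=3:  p_3=3·29+10=97,  q_3=3·3+1=10
a_4=1:  p_4=1·97+29=126,  q_4=1·10+3=13
a_5=1:  p_5=1·126+97=223,  q_5=1·13+10=23
…
a_7=1:  p_7=1·1241+223=1464,  q_7=1·128+23=151
…
a_9=1:  p_9=1·12953+1464=14417,  q_9=1·1336+151=1487
…
a_11=1:  p_11=1·85038+14417=99455,  q_11=1·8771+1487=10258
…
a_13=3:  p_13=3·184493+99455=652934,  q_13=3·19029+10258=67345
a_14=2:  p_14=2·652934+184493=1490361,  q_14=2·67345+19029=153719
a_15=1:  p_15=1·1490361+652934=2143295,  q_15=1·153719+67345=221064
(x₁, y₁) = (2143295, 221064);  2143295² − 94·221064² = 1 ✓

2143295 221064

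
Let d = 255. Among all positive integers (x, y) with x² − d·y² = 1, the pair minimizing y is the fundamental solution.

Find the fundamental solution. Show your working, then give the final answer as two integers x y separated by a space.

d=255: √d = [15; 1,30] (ℓ=2, even), read p_1/q_1
i=0: a=15 ⇒ p=15, q=1
i=1: a=1 ⇒ p=16, q=1
→ (16, 1).  Check: 16²=256, 255·1²=255, difference 1.

16 1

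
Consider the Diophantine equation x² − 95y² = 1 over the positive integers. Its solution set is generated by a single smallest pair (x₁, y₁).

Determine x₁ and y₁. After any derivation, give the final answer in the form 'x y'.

√95 → a₀=9, period (1,2,1,18); ℓ=4 even so k=3
a_0=9:  p_0=9·1+0=9,  q_0=9·0+1=1
…
a_2=2:  p_2=2·10+9=29,  q_2=2·1+1=3
a_3=1:  p_3=1·29+10=39,  q_3=1·3+1=4
fundamental: x₁=39, y₁=4  (since 1521 − 95·16 = 1)

39 4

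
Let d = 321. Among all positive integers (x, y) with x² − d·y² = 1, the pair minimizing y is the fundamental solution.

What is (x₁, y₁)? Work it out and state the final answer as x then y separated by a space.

215 12

[17; 1,10,1,34] for √321; ℓ=4 ⇒ convergent index 3
i=0: a=17 ⇒ p=17, q=1
i=1: a=1 ⇒ p=18, q=1
i=2: a=10 ⇒ p=197, q=11
i=3: a=1 ⇒ p=215, q=12
fundamental: x₁=215, y₁=12  (since 46225 − 321·144 = 1)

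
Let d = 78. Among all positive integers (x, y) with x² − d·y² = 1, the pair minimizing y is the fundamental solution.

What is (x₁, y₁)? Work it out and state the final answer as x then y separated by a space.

53 6

√78 = [8; 1,4,1,16, …], period ℓ=4 (even) → k=3
k=0  a_k=8  p_k/q_k = 8/1
…
k=2  a_k=4  p_k/q_k = 44/5
k=3  a_k=1  p_k/q_k = 53/6
→ (53, 6).  Check: 53²=2809, 78·6²=2808, difference 1.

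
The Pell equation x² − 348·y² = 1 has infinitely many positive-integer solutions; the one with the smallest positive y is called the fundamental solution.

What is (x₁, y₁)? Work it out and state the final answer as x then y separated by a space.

1567 84

√348 → a₀=18, period (1,1,1,8,1,1,1,36); ℓ=8 even so k=7
step 0: (18, 1)  from 18·(1,0) + (0,1)
step 1: (19, 1)  from 1·(18,1) + (1,0)
step 2: (37, 2)  from 1·(19,1) + (18,1)
step 3: (56, 3)  from 1·(37,2) + (19,1)
step 4: (485, 26)  from 8·(56,3) + (37,2)
step 5: (541, 29)  from 1·(485,26) + (56,3)
step 6: (1026, 55)  from 1·(541,29) + (485,26)
step 7: (1567, 84)  from 1·(1026,55) + (541,29)
fundamental: x₁=1567, y₁=84  (since 2455489 − 348·7056 = 1)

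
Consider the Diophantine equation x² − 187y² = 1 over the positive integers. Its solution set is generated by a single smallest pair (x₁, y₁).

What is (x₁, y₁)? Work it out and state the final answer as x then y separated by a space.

1682 123

[13; 1,2,13,2,1,26] for √187; ℓ=6 ⇒ convergent index 5
k=0  a_k=13  p_k/q_k = 13/1
k=1  a_k=1  p_k/q_k = 14/1
k=2  a_k=2  p_k/q_k = 41/3
k=3  a_k=13  p_k/q_k = 547/40
k=4  a_k=2  p_k/q_k = 1135/83
k=5  a_k=1  p_k/q_k = 1682/123
fundamental: x₁=1682, y₁=123  (since 2829124 − 187·15129 = 1)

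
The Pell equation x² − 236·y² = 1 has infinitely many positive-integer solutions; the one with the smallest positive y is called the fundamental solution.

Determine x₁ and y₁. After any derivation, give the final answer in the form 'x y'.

[15; 2,1,3,5,1,6,1,5,3,1,2,30] for √236; ℓ=12 ⇒ convergent index 11
k=0  a_k=15  p_k/q_k = 15/1
k=1  a_k=2  p_k/q_k = 31/2
…
k=6  a_k=6  p_k/q_k = 7251/472
k=7  a_k=1  p_k/q_k = 8311/541
k=8  a_k=5  p_k/q_k = 48806/3177
k=9  a_k=3  p_k/q_k = 154729/10072
k=10  a_k=1  p_k/q_k = 203535/13249
k=11  a_k=2  p_k/q_k = 561799/36570
fundamental: x₁=561799, y₁=36570  (since 315618116401 − 236·1337364900 = 1)

561799 36570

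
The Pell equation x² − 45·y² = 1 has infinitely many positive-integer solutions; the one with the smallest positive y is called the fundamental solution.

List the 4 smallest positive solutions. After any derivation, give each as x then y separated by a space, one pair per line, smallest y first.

161 24
51841 7728
16692641 2488392
5374978561 801254496

[6; 1,2,2,2,1,12] for √45; ℓ=6 ⇒ convergent index 5
step 0: (6, 1)  from 6·(1,0) + (0,1)
step 1: (7, 1)  from 1·(6,1) + (1,0)
…
step 4: (114, 17)  from 2·(47,7) + (20,3)
step 5: (161, 24)  from 1·(114,17) + (47,7)
→ (161, 24).  Check: 161²=25921, 45·24²=25920, difference 1.
k=2:  x_2 = 161·161+45·24·24 = 51841,  y_2 = 161·24+24·161 = 7728
k=3:  x_3 = 161·51841+45·24·7728 = 16692641,  y_3 = 161·7728+24·51841 = 2488392
k=4:  x_4 = 161·16692641+45·24·2488392 = 5374978561,  y_4 = 161·2488392+24·16692641 = 801254496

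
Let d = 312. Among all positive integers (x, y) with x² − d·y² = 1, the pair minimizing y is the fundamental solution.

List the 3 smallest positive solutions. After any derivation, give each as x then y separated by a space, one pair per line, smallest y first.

53 3
5617 318
595349 33705

[17; 1,1,1,34] for √312; ℓ=4 ⇒ convergent index 3
a_0=17:  p_0=17·1+0=17,  q_0=17·0+1=1
a_1=1:  p_1=1·17+1=18,  q_1=1·1+0=1
a_2=1:  p_2=1·18+17=35,  q_2=1·1+1=2
a_3=1:  p_3=1·35+18=53,  q_3=1·2+1=3
(x₁, y₁) = (53, 3);  53² − 312·3² = 1 ✓
(53+3√312)^2 = 5617 + 318√312
(53+3√312)^3 = 595349 + 33705√312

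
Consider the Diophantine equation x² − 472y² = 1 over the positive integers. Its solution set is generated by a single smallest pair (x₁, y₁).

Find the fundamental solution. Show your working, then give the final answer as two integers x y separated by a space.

306917 14127

[21; 1,2,1,1,1,…,2,1,42] for √472; ℓ=14 ⇒ convergent index 13
a_0=21:  p_0=21·1+0=21,  q_0=21·0+1=1
a_1=1:  p_1=1·21+1=22,  q_1=1·1+0=1
…
a_4=1:  p_4=1·87+65=152,  q_4=1·4+3=7
…
a_6=4:  p_6=4·239+152=1108,  q_6=4·11+7=51
a_7=5:  p_7=5·1108+239=5779,  q_7=5·51+11=266
a_8=4:  p_8=4·5779+1108=24224,  q_8=4·266+51=1115
…
a_11=1:  p_11=1·54227+30003=84230,  q_11=1·2496+1381=3877
a_12=2:  p_12=2·84230+54227=222687,  q_12=2·3877+2496=10250
a_13=1:  p_13=1·222687+84230=306917,  q_13=1·10250+3877=14127
fundamental: x₁=306917, y₁=14127  (since 94198044889 − 472·199572129 = 1)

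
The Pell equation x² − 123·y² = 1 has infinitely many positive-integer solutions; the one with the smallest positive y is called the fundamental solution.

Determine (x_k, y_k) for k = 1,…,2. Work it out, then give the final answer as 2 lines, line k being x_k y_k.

122 11
29767 2684

√123 = [11; 11,22, …], period ℓ=2 (even) → k=1
a_0=11:  p_0=11·1+0=11,  q_0=11·0+1=1
a_1=11:  p_1=11·11+1=122,  q_1=11·1+0=11
(x₁, y₁) = (122, 11);  122² − 123·11² = 1 ✓
n=2: (122,11)∘(122,11) = (122·122+123·11·11, 122·11+11·122) = (29767,2684)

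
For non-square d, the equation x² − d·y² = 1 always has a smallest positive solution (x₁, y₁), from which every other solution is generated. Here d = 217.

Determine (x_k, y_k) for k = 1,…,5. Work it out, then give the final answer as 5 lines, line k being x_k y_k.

3844063 260952
29553640695937 2006231855952
227212113429087499999 15424163293772565000
1746835356769087211376615937 118582910847096488831334048
13429890324095468173938627689764063 911680360039229116129595136549048

[14; 1,2,1,2,1,…,2,1,28] for √217; ℓ=16 ⇒ convergent index 15
a_0=14:  p_0=14·1+0=14,  q_0=14·0+1=1
…
a_2=2:  p_2=2·15+14=44,  q_2=2·1+1=3
a_3=1:  p_3=1·44+15=59,  q_3=1·3+1=4
a_4=2:  p_4=2·59+44=162,  q_4=2·4+3=11
…
a_6=1:  p_6=1·221+162=383,  q_6=1·15+11=26
…
a_13=1:  p_13=1·740980+293381=1034361,  q_13=1·50301+19916=70217
a_14=2:  p_14=2·1034361+740980=2809702,  q_14=2·70217+50301=190735
a_15=1:  p_15=1·2809702+1034361=3844063,  q_15=1·190735+70217=260952
fundamental: x₁=3844063, y₁=260952  (since 14776820347969 − 217·68095946304 = 1)
n=2: (3844063,260952)∘(3844063,260952) = (3844063·3844063+217·260952·260952, 3844063·260952+260952·3844063) = (29553640695937,2006231855952)
n=3: (29553640695937,2006231855952)∘(3844063,260952) = (3844063·29553640695937+217·260952·2006231855952, 3844063·2006231855952+260952·29553640695937) = (227212113429087499999,15424163293772565000)
n=4: (227212113429087499999,15424163293772565000)∘(3844063,260952) = (3844063·227212113429087499999+217·260952·15424163293772565000, 3844063·15424163293772565000+260952·227212113429087499999) = (1746835356769087211376615937,118582910847096488831334048)
n=5: (1746835356769087211376615937,118582910847096488831334048)∘(3844063,260952) = (3844063·1746835356769087211376615937+217·260952·118582910847096488831334048, 3844063·118582910847096488831334048+260952·1746835356769087211376615937) = (13429890324095468173938627689764063,911680360039229116129595136549048)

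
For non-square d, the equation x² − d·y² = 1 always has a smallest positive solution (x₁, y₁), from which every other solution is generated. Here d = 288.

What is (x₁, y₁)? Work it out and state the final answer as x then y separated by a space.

17 1

√288 → a₀=16, period (1,32); ℓ=2 even so k=1
k=0  a_k=16  p_k/q_k = 16/1
k=1  a_k=1  p_k/q_k = 17/1
→ (17, 1).  Check: 17²=289, 288·1²=288, difference 1.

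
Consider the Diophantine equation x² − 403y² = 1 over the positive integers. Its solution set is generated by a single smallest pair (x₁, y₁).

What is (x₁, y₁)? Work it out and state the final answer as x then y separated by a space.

669878 33369

√403 → a₀=20, period (13,2,1,3,1,3,1,2,13,40); ℓ=10 even so k=9
i=0: a=20 ⇒ p=20, q=1
i=1: a=13 ⇒ p=261, q=13
…
i=5: a=1 ⇒ p=3754, q=187
…
i=8: a=2 ⇒ p=50147, q=2498
i=9: a=13 ⇒ p=669878, q=33369
(x₁, y₁) = (669878, 33369);  669878² − 403·33369² = 1 ✓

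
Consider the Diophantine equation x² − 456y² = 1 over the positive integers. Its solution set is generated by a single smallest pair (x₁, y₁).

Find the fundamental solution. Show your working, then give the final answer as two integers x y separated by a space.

1025 48

√456 → a₀=21, period (2,1,4,1,2,42); ℓ=6 even so k=5
i=0: a=21 ⇒ p=21, q=1
i=1: a=2 ⇒ p=43, q=2
…
i=3: a=4 ⇒ p=299, q=14
i=4: a=1 ⇒ p=363, q=17
i=5: a=2 ⇒ p=1025, q=48
(x₁, y₁) = (1025, 48);  1025² − 456·48² = 1 ✓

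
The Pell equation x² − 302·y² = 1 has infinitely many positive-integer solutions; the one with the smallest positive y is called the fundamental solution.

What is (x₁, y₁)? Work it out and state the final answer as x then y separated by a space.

√302 → a₀=17, period (2,1,1,1,4,…,1,2,34); ℓ=16 even so k=15
k=0  a_k=17  p_k/q_k = 17/1
…
k=2  a_k=1  p_k/q_k = 52/3
k=3  a_k=1  p_k/q_k = 87/5
…
k=5  a_k=4  p_k/q_k = 643/37
k=6  a_k=2  p_k/q_k = 1425/82
k=7  a_k=1  p_k/q_k = 2068/119
…
k=9  a_k=1  p_k/q_k = 36581/2105
…
k=13  a_k=1  p_k/q_k = 1042237/59974
k=14  a_k=1  p_k/q_k = 1617193/93059
k=15  a_k=2  p_k/q_k = 4276623/246092
→ (4276623, 246092).  Check: 4276623²=18289504284129, 302·246092²=18289504284128, difference 1.

4276623 246092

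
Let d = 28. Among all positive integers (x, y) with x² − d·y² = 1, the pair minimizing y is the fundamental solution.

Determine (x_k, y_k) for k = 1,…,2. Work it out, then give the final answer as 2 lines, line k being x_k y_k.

[5; 3,2,3,10] for √28; ℓ=4 ⇒ convergent index 3
k=0  a_k=5  p_k/q_k = 5/1
k=1  a_k=3  p_k/q_k = 16/3
k=2  a_k=2  p_k/q_k = 37/7
k=3  a_k=3  p_k/q_k = 127/24
fundamental: x₁=127, y₁=24  (since 16129 − 28·576 = 1)
n=2: (127,24)∘(127,24) = (127·127+28·24·24, 127·24+24·127) = (32257,6096)

127 24
32257 6096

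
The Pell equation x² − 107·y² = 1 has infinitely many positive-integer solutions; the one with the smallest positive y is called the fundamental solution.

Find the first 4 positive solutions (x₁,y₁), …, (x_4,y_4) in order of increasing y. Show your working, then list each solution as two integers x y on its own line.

962 93
1850887 178932
3561105626 344265075
6851565373537 662365825368

√107 → a₀=10, period (2,1,9,1,2,20); ℓ=6 even so k=5
k=0  a_k=10  p_k/q_k = 10/1
…
k=2  a_k=1  p_k/q_k = 31/3
…
k=4  a_k=1  p_k/q_k = 331/32
k=5  a_k=2  p_k/q_k = 962/93
(x₁, y₁) = (962, 93);  962² − 107·93² = 1 ✓
(962+93√107)^2 = 1850887 + 178932√107
(962+93√107)^3 = 3561105626 + 344265075√107
(962+93√107)^4 = 6851565373537 + 662365825368√107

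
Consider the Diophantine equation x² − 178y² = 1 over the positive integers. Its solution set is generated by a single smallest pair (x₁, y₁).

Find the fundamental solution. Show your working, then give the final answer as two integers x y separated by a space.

1601 120

√178 = [13; 2,1,12,1,2,26, …], period ℓ=6 (even) → k=5
k=0  a_k=13  p_k/q_k = 13/1
k=1  a_k=2  p_k/q_k = 27/2
…
k=3  a_k=12  p_k/q_k = 507/38
k=4  a_k=1  p_k/q_k = 547/41
k=5  a_k=2  p_k/q_k = 1601/120
(x₁, y₁) = (1601, 120);  1601² − 178·120² = 1 ✓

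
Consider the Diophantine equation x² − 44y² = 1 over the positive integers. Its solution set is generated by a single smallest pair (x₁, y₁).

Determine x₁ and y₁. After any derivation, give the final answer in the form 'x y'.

199 30

√44 → a₀=6, period (1,1,1,2,1,1,1,12); ℓ=8 even so k=7
k=0  a_k=6  p_k/q_k = 6/1
k=1  a_k=1  p_k/q_k = 7/1
k=2  a_k=1  p_k/q_k = 13/2
k=3  a_k=1  p_k/q_k = 20/3
k=4  a_k=2  p_k/q_k = 53/8
k=5  a_k=1  p_k/q_k = 73/11
k=6  a_k=1  p_k/q_k = 126/19
k=7  a_k=1  p_k/q_k = 199/30
fundamental: x₁=199, y₁=30  (since 39601 − 44·900 = 1)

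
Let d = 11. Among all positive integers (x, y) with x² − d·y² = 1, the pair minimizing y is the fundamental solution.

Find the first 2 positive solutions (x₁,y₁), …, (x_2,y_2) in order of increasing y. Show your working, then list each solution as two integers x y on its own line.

√11 = [3; 3,6, …], period ℓ=2 (even) → k=1
k=0  a_k=3  p_k/q_k = 3/1
k=1  a_k=3  p_k/q_k = 10/3
→ (10, 3).  Check: 10²=100, 11·3²=99, difference 1.
n=2: (10,3)∘(10,3) = (10·10+11·3·3, 10·3+3·10) = (199,60)

10 3
199 60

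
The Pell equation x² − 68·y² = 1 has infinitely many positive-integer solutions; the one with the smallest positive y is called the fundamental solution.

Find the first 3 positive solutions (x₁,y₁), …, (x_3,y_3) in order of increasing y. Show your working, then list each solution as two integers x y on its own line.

33 4
2177 264
143649 17420

[8; 4,16] for √68; ℓ=2 ⇒ convergent index 1
step 0: (8, 1)  from 8·(1,0) + (0,1)
step 1: (33, 4)  from 4·(8,1) + (1,0)
→ (33, 4).  Check: 33²=1089, 68·4²=1088, difference 1.
k=2:  x_2 = 33·33+68·4·4 = 2177,  y_2 = 33·4+4·33 = 264
k=3:  x_3 = 33·2177+68·4·264 = 143649,  y_3 = 33·264+4·2177 = 17420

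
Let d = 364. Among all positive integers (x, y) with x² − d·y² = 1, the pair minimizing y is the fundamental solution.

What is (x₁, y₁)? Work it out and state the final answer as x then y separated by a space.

√364 → a₀=19, period (12,1,2,3,1,8,1,3,2,1,12,38); ℓ=12 even so k=11
k=0  a_k=19  p_k/q_k = 19/1
k=1  a_k=12  p_k/q_k = 229/12
k=2  a_k=1  p_k/q_k = 248/13
k=3  a_k=2  p_k/q_k = 725/38
…
k=5  a_k=1  p_k/q_k = 3148/165
k=6  a_k=8  p_k/q_k = 27607/1447
k=7  a_k=1  p_k/q_k = 30755/1612
…
k=10  a_k=1  p_k/q_k = 390371/20461
k=11  a_k=12  p_k/q_k = 4954951/259710
→ (4954951, 259710).  Check: 4954951²=24551539412401, 364·259710²=24551539412400, difference 1.

4954951 259710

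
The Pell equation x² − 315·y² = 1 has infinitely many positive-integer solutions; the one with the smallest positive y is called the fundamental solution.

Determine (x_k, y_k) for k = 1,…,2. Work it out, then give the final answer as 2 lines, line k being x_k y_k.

71 4
10081 568

[17; 1,2,1,34] for √315; ℓ=4 ⇒ convergent index 3
k=0  a_k=17  p_k/q_k = 17/1
k=1  a_k=1  p_k/q_k = 18/1
k=2  a_k=2  p_k/q_k = 53/3
k=3  a_k=1  p_k/q_k = 71/4
→ (71, 4).  Check: 71²=5041, 315·4²=5040, difference 1.
k=2:  x_2 = 71·71+315·4·4 = 10081,  y_2 = 71·4+4·71 = 568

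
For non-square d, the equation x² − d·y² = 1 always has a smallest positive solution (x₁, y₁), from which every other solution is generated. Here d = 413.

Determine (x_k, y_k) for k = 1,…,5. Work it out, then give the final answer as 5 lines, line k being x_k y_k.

√413 → a₀=20, period (3,9,1,4,1,9,3,40); ℓ=8 even so k=7
a_0=20:  p_0=20·1+0=20,  q_0=20·0+1=1
a_1=3:  p_1=3·20+1=61,  q_1=3·1+0=3
a_2=9:  p_2=9·61+20=569,  q_2=9·3+1=28
a_3=1:  p_3=1·569+61=630,  q_3=1·28+3=31
…
a_6=9:  p_6=9·3719+3089=36560,  q_6=9·183+152=1799
a_7=3:  p_7=3·36560+3719=113399,  q_7=3·1799+183=5580
(x₁, y₁) = (113399, 5580);  113399² − 413·5580² = 1 ✓
n=2: (113399,5580)∘(113399,5580) = (113399·113399+413·5580·5580, 113399·5580+5580·113399) = (25718666401,1265532840)
n=3: (25718666401,1265532840)∘(113399,5580) = (113399·25718666401+413·5580·1265532840, 113399·1265532840+5580·25718666401) = (5832942102300599,287020317040740)
n=4: (5832942102300599,287020317040740)∘(113399,5580) = (113399·5832942102300599+413·5580·287020317040740, 113399·287020317040740+5580·5832942102300599) = (1322899602891852585601,65095633862940217680)
n=5: (1322899602891852585601,65095633862940217680)∘(113399,5580) = (113399·1322899602891852585601+413·5580·65095633862940217680, 113399·65095633862940217680+5580·1322899602891852585601) = (300030984130833440606834999,14763559568560095172347900)

113399 5580
25718666401 1265532840
5832942102300599 287020317040740
1322899602891852585601 65095633862940217680
300030984130833440606834999 14763559568560095172347900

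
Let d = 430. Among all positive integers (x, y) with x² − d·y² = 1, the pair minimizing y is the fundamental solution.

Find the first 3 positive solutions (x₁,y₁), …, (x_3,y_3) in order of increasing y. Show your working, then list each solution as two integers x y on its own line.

√430 = [20; 1,2,1,3,1,…,2,1,40, …], period ℓ=14 (even) → k=13
step 0: (20, 1)  from 20·(1,0) + (0,1)
…
step 3: (83, 4)  from 1·(62,3) + (21,1)
…
step 5: (394, 19)  from 1·(311,15) + (83,4)
…
step 11: (754371, 36379)  from 1·(599138,28893) + (155233,7486)
step 12: (2107880, 101651)  from 2·(754371,36379) + (599138,28893)
step 13: (2862251, 138030)  from 1·(2107880,101651) + (754371,36379)
(x₁, y₁) = (2862251, 138030);  2862251² − 430·138030² = 1 ✓
(2862251+138030√430)^2 = 16384961574001 + 790153011060√430
(2862251+138030√430)^3 = 93795745300289010251 + 4523232492118854090√430

2862251 138030
16384961574001 790153011060
93795745300289010251 4523232492118854090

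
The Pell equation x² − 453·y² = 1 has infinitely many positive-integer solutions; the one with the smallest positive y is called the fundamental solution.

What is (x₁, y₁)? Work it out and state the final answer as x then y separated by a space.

d=453: √d = [21; 3,1,1,10,14,10,1,1,3,42] (ℓ=10, even), read p_9/q_9
step 0: (21, 1)  from 21·(1,0) + (0,1)
step 1: (64, 3)  from 3·(21,1) + (1,0)
step 2: (85, 4)  from 1·(64,3) + (21,1)
step 3: (149, 7)  from 1·(85,4) + (64,3)
…
step 5: (22199, 1043)  from 14·(1575,74) + (149,7)
step 6: (223565, 10504)  from 10·(22199,1043) + (1575,74)
step 7: (245764, 11547)  from 1·(223565,10504) + (22199,1043)
step 8: (469329, 22051)  from 1·(245764,11547) + (223565,10504)
step 9: (1653751, 77700)  from 3·(469329,22051) + (245764,11547)
→ (1653751, 77700).  Check: 1653751²=2734892370001, 453·77700²=2734892370000, difference 1.

1653751 77700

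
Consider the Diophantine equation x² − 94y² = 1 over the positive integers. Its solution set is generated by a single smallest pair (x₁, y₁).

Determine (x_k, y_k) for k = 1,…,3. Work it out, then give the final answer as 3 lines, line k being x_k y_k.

d=94: √d = [9; 1,2,3,1,1,…,2,1,18] (ℓ=16, even), read p_15/q_15
a_0=9:  p_0=9·1+0=9,  q_0=9·0+1=1
a_1=1:  p_1=1·9+1=10,  q_1=1·1+0=1
…
a_4=1:  p_4=1·97+29=126,  q_4=1·10+3=13
…
a_6=5:  p_6=5·223+126=1241,  q_6=5·23+13=128
a_7=1:  p_7=1·1241+223=1464,  q_7=1·128+23=151
a_8=8:  p_8=8·1464+1241=12953,  q_8=8·151+128=1336
…
a_11=1:  p_11=1·85038+14417=99455,  q_11=1·8771+1487=10258
a_12=1:  p_12=1·99455+85038=184493,  q_12=1·10258+8771=19029
a_13=3:  p_13=3·184493+99455=652934,  q_13=3·19029+10258=67345
a_14=2:  p_14=2·652934+184493=1490361,  q_14=2·67345+19029=153719
a_15=1:  p_15=1·1490361+652934=2143295,  q_15=1·153719+67345=221064
→ (2143295, 221064).  Check: 2143295²=4593713457025, 94·221064²=4593713457024, difference 1.
k=2:  x_2 = 2143295·2143295+94·221064·221064 = 9187426914049,  y_2 = 2143295·221064+221064·2143295 = 947610731760
k=3:  x_3 = 2143295·9187426914049+94·221064·947610731760 = 39382732335491159615,  y_3 = 2143295·947610731760+221064·9187426914049 = 4062018686654877336

2143295 221064
9187426914049 947610731760
39382732335491159615 4062018686654877336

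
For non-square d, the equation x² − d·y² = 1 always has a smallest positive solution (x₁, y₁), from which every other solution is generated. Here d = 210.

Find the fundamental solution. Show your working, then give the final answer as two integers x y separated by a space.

29 2

d=210: √d = [14; 2,28] (ℓ=2, even), read p_1/q_1
step 0: (14, 1)  from 14·(1,0) + (0,1)
step 1: (29, 2)  from 2·(14,1) + (1,0)
→ (29, 2).  Check: 29²=841, 210·2²=840, difference 1.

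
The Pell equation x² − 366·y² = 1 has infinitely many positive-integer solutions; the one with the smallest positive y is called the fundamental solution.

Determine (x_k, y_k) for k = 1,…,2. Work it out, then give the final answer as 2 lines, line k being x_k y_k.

907925 47458
1648655611249 86176609300

√366 → a₀=19, period (7,1,1,1,2,12,2,1,1,1,7,38); ℓ=12 even so k=11
a_0=19:  p_0=19·1+0=19,  q_0=19·0+1=1
a_1=7:  p_1=7·19+1=134,  q_1=7·1+0=7
…
a_3=1:  p_3=1·153+134=287,  q_3=1·8+7=15
a_4=1:  p_4=1·287+153=440,  q_4=1·15+8=23
a_5=2:  p_5=2·440+287=1167,  q_5=2·23+15=61
a_6=12:  p_6=12·1167+440=14444,  q_6=12·61+23=755
…
a_8=1:  p_8=1·30055+14444=44499,  q_8=1·1571+755=2326
a_9=1:  p_9=1·44499+30055=74554,  q_9=1·2326+1571=3897
a_10=1:  p_10=1·74554+44499=119053,  q_10=1·3897+2326=6223
a_11=7:  p_11=7·119053+74554=907925,  q_11=7·6223+3897=47458
→ (907925, 47458).  Check: 907925²=824327805625, 366·47458²=824327805624, difference 1.
(907925+47458√366)^2 = 1648655611249 + 86176609300√366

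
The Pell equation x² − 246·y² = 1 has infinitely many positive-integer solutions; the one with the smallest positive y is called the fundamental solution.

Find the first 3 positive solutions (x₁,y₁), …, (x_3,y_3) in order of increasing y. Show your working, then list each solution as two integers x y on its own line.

88805 5662
15772656049 1005627820
2801381440774085 178609557104538

√246 → a₀=15, period (1,2,5,1,14,1,5,2,1,30); ℓ=10 even so k=9
i=0: a=15 ⇒ p=15, q=1
i=1: a=1 ⇒ p=16, q=1
i=2: a=2 ⇒ p=47, q=3
i=3: a=5 ⇒ p=251, q=16
…
i=6: a=1 ⇒ p=4721, q=301
i=7: a=5 ⇒ p=28028, q=1787
i=8: a=2 ⇒ p=60777, q=3875
i=9: a=1 ⇒ p=88805, q=5662
→ (88805, 5662).  Check: 88805²=7886328025, 246·5662²=7886328024, difference 1.
n=2: (88805,5662)∘(88805,5662) = (88805·88805+246·5662·5662, 88805·5662+5662·88805) = (15772656049,1005627820)
n=3: (15772656049,1005627820)∘(88805,5662) = (88805·15772656049+246·5662·1005627820, 88805·1005627820+5662·15772656049) = (2801381440774085,178609557104538)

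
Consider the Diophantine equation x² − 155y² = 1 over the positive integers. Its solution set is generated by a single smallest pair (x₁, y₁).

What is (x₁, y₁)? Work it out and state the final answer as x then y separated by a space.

249 20

d=155: √d = [12; 2,4,2,24] (ℓ=4, even), read p_3/q_3
k=0  a_k=12  p_k/q_k = 12/1
…
k=2  a_k=4  p_k/q_k = 112/9
k=3  a_k=2  p_k/q_k = 249/20
→ (249, 20).  Check: 249²=62001, 155·20²=62000, difference 1.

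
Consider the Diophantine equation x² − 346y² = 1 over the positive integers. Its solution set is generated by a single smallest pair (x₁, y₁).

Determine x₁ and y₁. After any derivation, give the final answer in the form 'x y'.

[18; 1,1,1,1,36] for √346; ℓ=5 ⇒ convergent index 9
a_0=18:  p_0=18·1+0=18,  q_0=18·0+1=1
a_1=1:  p_1=1·18+1=19,  q_1=1·1+0=1
…
a_4=1:  p_4=1·56+37=93,  q_4=1·3+2=5
a_5=36:  p_5=36·93+56=3404,  q_5=36·5+3=183
a_6=1:  p_6=1·3404+93=3497,  q_6=1·183+5=188
…
a_8=1:  p_8=1·6901+3497=10398,  q_8=1·371+188=559
a_9=1:  p_9=1·10398+6901=17299,  q_9=1·559+371=930
fundamental: x₁=17299, y₁=930  (since 299255401 − 346·864900 = 1)

17299 930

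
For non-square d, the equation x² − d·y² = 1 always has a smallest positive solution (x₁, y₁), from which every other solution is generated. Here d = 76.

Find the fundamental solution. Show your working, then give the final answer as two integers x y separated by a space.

√76 = [8; 1,2,1,1,5,4,5,1,1,2,1,16, …], period ℓ=12 (even) → k=11
a_0=8:  p_0=8·1+0=8,  q_0=8·0+1=1
a_1=1:  p_1=1·8+1=9,  q_1=1·1+0=1
a_2=2:  p_2=2·9+8=26,  q_2=2·1+1=3
…
a_4=1:  p_4=1·35+26=61,  q_4=1·4+3=7
…
a_6=4:  p_6=4·340+61=1421,  q_6=4·39+7=163
a_7=5:  p_7=5·1421+340=7445,  q_7=5·163+39=854
a_8=1:  p_8=1·7445+1421=8866,  q_8=1·854+163=1017
…
a_10=2:  p_10=2·16311+8866=41488,  q_10=2·1871+1017=4759
a_11=1:  p_11=1·41488+16311=57799,  q_11=1·4759+1871=6630
(x₁, y₁) = (57799, 6630);  57799² − 76·6630² = 1 ✓

57799 6630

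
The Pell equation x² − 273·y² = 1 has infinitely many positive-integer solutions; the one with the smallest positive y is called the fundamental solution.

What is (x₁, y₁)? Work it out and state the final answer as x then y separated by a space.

d=273: √d = [16; 1,1,10,1,1,32] (ℓ=6, even), read p_5/q_5
i=0: a=16 ⇒ p=16, q=1
…
i=2: a=1 ⇒ p=33, q=2
…
i=4: a=1 ⇒ p=380, q=23
i=5: a=1 ⇒ p=727, q=44
fundamental: x₁=727, y₁=44  (since 528529 − 273·1936 = 1)

727 44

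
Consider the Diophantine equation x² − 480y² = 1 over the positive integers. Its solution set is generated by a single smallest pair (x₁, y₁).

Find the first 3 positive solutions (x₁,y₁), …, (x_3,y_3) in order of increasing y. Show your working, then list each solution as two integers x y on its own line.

241 11
116161 5302
55989361 2555553

[21; 1,9,1,42] for √480; ℓ=4 ⇒ convergent index 3
a_0=21:  p_0=21·1+0=21,  q_0=21·0+1=1
…
a_2=9:  p_2=9·22+21=219,  q_2=9·1+1=10
a_3=1:  p_3=1·219+22=241,  q_3=1·10+1=11
→ (241, 11).  Check: 241²=58081, 480·11²=58080, difference 1.
n=2: (241,11)∘(241,11) = (241·241+480·11·11, 241·11+11·241) = (116161,5302)
n=3: (116161,5302)∘(241,11) = (241·116161+480·11·5302, 241·5302+11·116161) = (55989361,2555553)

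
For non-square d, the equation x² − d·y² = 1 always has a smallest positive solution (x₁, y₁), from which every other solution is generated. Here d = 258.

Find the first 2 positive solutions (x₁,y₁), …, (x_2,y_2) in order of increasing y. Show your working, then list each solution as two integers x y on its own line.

257 16
132097 8224

√258 → a₀=16, period (16,32); ℓ=2 even so k=1
a_0=16:  p_0=16·1+0=16,  q_0=16·0+1=1
a_1=16:  p_1=16·16+1=257,  q_1=16·1+0=16
→ (257, 16).  Check: 257²=66049, 258·16²=66048, difference 1.
k=2:  x_2 = 257·257+258·16·16 = 132097,  y_2 = 257·16+16·257 = 8224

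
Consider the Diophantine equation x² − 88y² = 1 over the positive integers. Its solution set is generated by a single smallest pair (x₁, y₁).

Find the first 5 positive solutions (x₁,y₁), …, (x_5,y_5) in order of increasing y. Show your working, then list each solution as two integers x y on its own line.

d=88: √d = [9; 2,1,1,1,2,18] (ℓ=6, even), read p_5/q_5
k=0  a_k=9  p_k/q_k = 9/1
k=1  a_k=2  p_k/q_k = 19/2
k=2  a_k=1  p_k/q_k = 28/3
k=3  a_k=1  p_k/q_k = 47/5
k=4  a_k=1  p_k/q_k = 75/8
k=5  a_k=2  p_k/q_k = 197/21
fundamental: x₁=197, y₁=21  (since 38809 − 88·441 = 1)
k=2:  x_2 = 197·197+88·21·21 = 77617,  y_2 = 197·21+21·197 = 8274
k=3:  x_3 = 197·77617+88·21·8274 = 30580901,  y_3 = 197·8274+21·77617 = 3259935
k=4:  x_4 = 197·30580901+88·21·3259935 = 12048797377,  y_4 = 197·3259935+21·30580901 = 1284406116
k=5:  x_5 = 197·12048797377+88·21·1284406116 = 4747195585637,  y_5 = 197·1284406116+21·12048797377 = 506052749769

197 21
77617 8274
30580901 3259935
12048797377 1284406116
4747195585637 506052749769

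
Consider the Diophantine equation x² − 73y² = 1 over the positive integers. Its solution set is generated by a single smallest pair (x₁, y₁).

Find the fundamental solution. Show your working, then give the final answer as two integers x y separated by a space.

2281249 267000

[8; 1,1,5,5,1,1,16] for √73; ℓ=7 ⇒ convergent index 13
step 0: (8, 1)  from 8·(1,0) + (0,1)
step 1: (9, 1)  from 1·(8,1) + (1,0)
step 2: (17, 2)  from 1·(9,1) + (8,1)
…
step 5: (581, 68)  from 1·(487,57) + (94,11)
…
step 8: (18737, 2193)  from 1·(17669,2068) + (1068,125)
…
step 10: (200767, 23498)  from 5·(36406,4261) + (18737,2193)
step 11: (1040241, 121751)  from 5·(200767,23498) + (36406,4261)
step 12: (1241008, 145249)  from 1·(1040241,121751) + (200767,23498)
step 13: (2281249, 267000)  from 1·(1241008,145249) + (1040241,121751)
→ (2281249, 267000).  Check: 2281249²=5204097000001, 73·267000²=5204097000000, difference 1.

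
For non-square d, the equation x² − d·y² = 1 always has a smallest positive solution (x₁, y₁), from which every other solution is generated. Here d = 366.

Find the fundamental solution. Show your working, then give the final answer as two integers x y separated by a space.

907925 47458

√366 = [19; 7,1,1,1,2,12,2,1,1,1,7,38, …], period ℓ=12 (even) → k=11
k=0  a_k=19  p_k/q_k = 19/1
k=1  a_k=7  p_k/q_k = 134/7
k=2  a_k=1  p_k/q_k = 153/8
k=3  a_k=1  p_k/q_k = 287/15
k=4  a_k=1  p_k/q_k = 440/23
k=5  a_k=2  p_k/q_k = 1167/61
k=6  a_k=12  p_k/q_k = 14444/755
k=7  a_k=2  p_k/q_k = 30055/1571
k=8  a_k=1  p_k/q_k = 44499/2326
k=9  a_k=1  p_k/q_k = 74554/3897
k=10  a_k=1  p_k/q_k = 119053/6223
k=11  a_k=7  p_k/q_k = 907925/47458
(x₁, y₁) = (907925, 47458);  907925² − 366·47458² = 1 ✓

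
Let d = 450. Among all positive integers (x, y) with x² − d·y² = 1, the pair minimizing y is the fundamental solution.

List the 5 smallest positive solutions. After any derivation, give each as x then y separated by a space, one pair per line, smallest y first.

19601 924
768398401 36222648
30122754096401 1420000245972
1180872205318713601 55666849606371696
46292552162781456490001 2182251836848982980620

√450 → a₀=21, period (4,1,2,4,2,1,4,42); ℓ=8 even so k=7
step 0: (21, 1)  from 21·(1,0) + (0,1)
step 1: (85, 4)  from 4·(21,1) + (1,0)
step 2: (106, 5)  from 1·(85,4) + (21,1)
…
step 4: (1294, 61)  from 4·(297,14) + (106,5)
…
step 6: (4179, 197)  from 1·(2885,136) + (1294,61)
step 7: (19601, 924)  from 4·(4179,197) + (2885,136)
→ (19601, 924).  Check: 19601²=384199201, 450·924²=384199200, difference 1.
n=2: (19601,924)∘(19601,924) = (19601·19601+450·924·924, 19601·924+924·19601) = (768398401,36222648)
n=3: (768398401,36222648)∘(19601,924) = (19601·768398401+450·924·36222648, 19601·36222648+924·768398401) = (30122754096401,1420000245972)
n=4: (30122754096401,1420000245972)∘(19601,924) = (19601·30122754096401+450·924·1420000245972, 19601·1420000245972+924·30122754096401) = (1180872205318713601,55666849606371696)
n=5: (1180872205318713601,55666849606371696)∘(19601,924) = (19601·1180872205318713601+450·924·55666849606371696, 19601·55666849606371696+924·1180872205318713601) = (46292552162781456490001,2182251836848982980620)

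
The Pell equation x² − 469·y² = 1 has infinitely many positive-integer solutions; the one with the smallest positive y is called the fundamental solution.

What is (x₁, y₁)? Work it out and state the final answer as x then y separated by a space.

137215 6336

√469 → a₀=21, period (1,1,1,10,6,10,1,1,1,42); ℓ=10 even so k=9
step 0: (21, 1)  from 21·(1,0) + (0,1)
step 1: (22, 1)  from 1·(21,1) + (1,0)
step 2: (43, 2)  from 1·(22,1) + (21,1)
…
step 6: (42923, 1982)  from 10·(4223,195) + (693,32)
step 7: (47146, 2177)  from 1·(42923,1982) + (4223,195)
step 8: (90069, 4159)  from 1·(47146,2177) + (42923,1982)
step 9: (137215, 6336)  from 1·(90069,4159) + (47146,2177)
fundamental: x₁=137215, y₁=6336  (since 18827956225 − 469·40144896 = 1)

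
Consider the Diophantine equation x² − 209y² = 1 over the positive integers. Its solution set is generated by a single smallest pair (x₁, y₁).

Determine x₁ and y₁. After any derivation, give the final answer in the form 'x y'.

46551 3220

√209 → a₀=14, period (2,5,3,2,3,5,2,28); ℓ=8 even so k=7
k=0  a_k=14  p_k/q_k = 14/1
…
k=5  a_k=3  p_k/q_k = 4019/278
k=6  a_k=5  p_k/q_k = 21266/1471
k=7  a_k=2  p_k/q_k = 46551/3220
(x₁, y₁) = (46551, 3220);  46551² − 209·3220² = 1 ✓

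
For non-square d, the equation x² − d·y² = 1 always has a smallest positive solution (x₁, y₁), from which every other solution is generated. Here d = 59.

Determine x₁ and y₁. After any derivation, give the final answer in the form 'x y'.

530 69

√59 → a₀=7, period (1,2,7,2,1,14); ℓ=6 even so k=5
step 0: (7, 1)  from 7·(1,0) + (0,1)
…
step 2: (23, 3)  from 2·(8,1) + (7,1)
…
step 4: (361, 47)  from 2·(169,22) + (23,3)
step 5: (530, 69)  from 1·(361,47) + (169,22)
→ (530, 69).  Check: 530²=280900, 59·69²=280899, difference 1.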